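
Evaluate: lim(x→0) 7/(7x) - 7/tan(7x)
This is an ∞-∞ indeterminate form.

Combine fractions or rationalize to convert ∞-∞ to 0/0 form:
  lim(x→0) 7/(7x) - 7/tan(7x) = 0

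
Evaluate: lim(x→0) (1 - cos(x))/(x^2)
This is a 0/0 indeterminate form.

Apply L'Hôpital's rule: differentiate numerator and denominator separately.
  f(x) = 1 - cos(x)   ⇒   f'(x) = sin(x)
  g(x) = x^2   ⇒   g'(x) = 2·x
  lim(x→0) f'(x)/g'(x) = lim(x→0) (sin(x))/(2·x)
  = 1/2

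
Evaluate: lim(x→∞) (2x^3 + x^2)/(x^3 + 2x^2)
This is an ∞/∞ indeterminate form.

Apply L'Hôpital's rule: differentiate numerator and denominator separately.
  f(x) = 2·x^3 + x^2   ⇒   f'(x) = 6·x^2 + 2·x
  g(x) = x^3 + 2·x^2   ⇒   g'(x) = 3·x^2 + 4·x
  lim(x→∞) f'(x)/g'(x) = lim(x→∞) (6·x^2 + 2·x)/(3·x^2 + 4·x)
  = 2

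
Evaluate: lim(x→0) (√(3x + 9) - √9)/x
This is a standard limit.

Factor or rationalize the expression:
  lim(x→0) (√(3x + 9) - √9)/x = 1/2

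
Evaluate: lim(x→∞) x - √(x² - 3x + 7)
This is an ∞-∞ indeterminate form.

Combine fractions or rationalize to convert ∞-∞ to 0/0 form:
  lim(x→∞) x - √(x² - 3x + 7) = 3/2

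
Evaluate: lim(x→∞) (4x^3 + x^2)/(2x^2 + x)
This is an ∞/∞ indeterminate form.

Apply L'Hôpital's rule: differentiate numerator and denominator separately.
  f(x) = 4·x^3 + x^2   ⇒   f'(x) = 12·x^2 + 2·x
  g(x) = 2·x^2 + x   ⇒   g'(x) = 4·x + 1
  lim(x→∞) f'(x)/g'(x) = lim(x→∞) (12·x^2 + 2·x)/(4·x + 1)
  = ∞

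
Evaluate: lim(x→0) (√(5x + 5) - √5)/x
This is a standard limit.

Factor or rationalize the expression:
  lim(x→0) (√(5x + 5) - √5)/x = sqrt(5)/2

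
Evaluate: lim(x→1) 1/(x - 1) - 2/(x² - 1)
This is an ∞-∞ indeterminate form.

Combine fractions or rationalize to convert ∞-∞ to 0/0 form:
  lim(x→1) 1/(x - 1) - 2/(x² - 1) = 1/2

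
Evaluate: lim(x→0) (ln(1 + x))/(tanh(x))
This is a 0/0 indeterminate form.

Apply L'Hôpital's rule: differentiate numerator and denominator separately.
  f(x) = ln(x + 1)   ⇒   f'(x) = 1/(x + 1)
  g(x) = tanh(x)   ⇒   g'(x) = 1 - tanh(x)^2
  lim(x→0) f'(x)/g'(x) = lim(x→0) (1/(x + 1))/(1 - tanh(x)^2)
  = 1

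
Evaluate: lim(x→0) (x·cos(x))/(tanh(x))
This is a 0/0 indeterminate form.

Apply L'Hôpital's rule: differentiate numerator and denominator separately.
  f(x) = x·cos(x)   ⇒   f'(x) = -x·sin(x) + cos(x)
  g(x) = tanh(x)   ⇒   g'(x) = 1 - tanh(x)^2
  lim(x→0) f'(x)/g'(x) = lim(x→0) (-x·sin(x) + cos(x))/(1 - tanh(x)^2)
  = 1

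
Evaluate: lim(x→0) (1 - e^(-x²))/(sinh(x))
This is a 0/0 indeterminate form.

Apply L'Hôpital's rule: differentiate numerator and denominator separately.
  f(x) = 1 - e^(-x^2)   ⇒   f'(x) = 2·x·e^(-x^2)
  g(x) = sinh(x)   ⇒   g'(x) = cosh(x)
  lim(x→0) f'(x)/g'(x) = lim(x→0) (2·x·e^(-x^2))/(cosh(x))
  = 0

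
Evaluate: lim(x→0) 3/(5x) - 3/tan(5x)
This is an ∞-∞ indeterminate form.

Combine fractions or rationalize to convert ∞-∞ to 0/0 form:
  lim(x→0) 3/(5x) - 3/tan(5x) = 0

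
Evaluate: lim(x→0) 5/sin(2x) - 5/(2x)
This is an ∞-∞ indeterminate form.

Combine fractions or rationalize to convert ∞-∞ to 0/0 form:
  lim(x→0) 5/sin(2x) - 5/(2x) = 0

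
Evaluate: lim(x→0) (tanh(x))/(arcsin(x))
This is a 0/0 indeterminate form.

Apply L'Hôpital's rule: differentiate numerator and denominator separately.
  f(x) = tanh(x)   ⇒   f'(x) = 1 - tanh(x)^2
  g(x) = asin(x)   ⇒   g'(x) = 1/sqrt(1 - x^2)
  lim(x→0) f'(x)/g'(x) = lim(x→0) (1 - tanh(x)^2)/(1/sqrt(1 - x^2))
  = 1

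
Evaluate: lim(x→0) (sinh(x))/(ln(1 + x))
This is a 0/0 indeterminate form.

Apply L'Hôpital's rule: differentiate numerator and denominator separately.
  f(x) = sinh(x)   ⇒   f'(x) = cosh(x)
  g(x) = ln(x + 1)   ⇒   g'(x) = 1/(x + 1)
  lim(x→0) f'(x)/g'(x) = lim(x→0) (cosh(x))/(1/(x + 1))
  = 1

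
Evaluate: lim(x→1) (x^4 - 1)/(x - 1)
This is a standard limit.

Factor or rationalize the expression:
  lim(x→1) (x^4 - 1)/(x - 1) = 4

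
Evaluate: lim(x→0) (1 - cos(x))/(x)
This is a 0/0 indeterminate form.

Apply L'Hôpital's rule: differentiate numerator and denominator separately.
  f(x) = 1 - cos(x)   ⇒   f'(x) = sin(x)
  g(x) = x   ⇒   g'(x) = 1
  lim(x→0) f'(x)/g'(x) = lim(x→0) (sin(x))/(1)
  = 0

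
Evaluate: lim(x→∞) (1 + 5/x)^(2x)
This is an exponential indeterminate form.

For exponential indeterminate forms, take the natural log:
  Let L = lim(x→∞) (1 + 5/x)^(2x)
  Then ln(L) = lim(x→∞) [exponent × ln(base)]
  Evaluate using L'Hôpital or standard limits, then exponentiate.
  L = e^(10)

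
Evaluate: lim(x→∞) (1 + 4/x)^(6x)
This is an exponential indeterminate form.

For exponential indeterminate forms, take the natural log:
  Let L = lim(x→∞) (1 + 4/x)^(6x)
  Then ln(L) = lim(x→∞) [exponent × ln(base)]
  Evaluate using L'Hôpital or standard limits, then exponentiate.
  L = e^(24)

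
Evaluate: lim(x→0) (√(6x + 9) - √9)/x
This is a standard limit.

Factor or rationalize the expression:
  lim(x→0) (√(6x + 9) - √9)/x = 1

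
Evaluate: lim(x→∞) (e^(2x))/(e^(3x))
This is an ∞/∞ indeterminate form.

Apply L'Hôpital's rule: differentiate numerator and denominator separately.
  f(x) = e^(2·x)   ⇒   f'(x) = 2·e^(2·x)
  g(x) = e^(3·x)   ⇒   g'(x) = 3·e^(3·x)
  lim(x→∞) f'(x)/g'(x) = lim(x→∞) (2·e^(2·x))/(3·e^(3·x))
  = 0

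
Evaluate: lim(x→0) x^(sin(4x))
This is an exponential indeterminate form.

For exponential indeterminate forms, take the natural log:
  Let L = lim(x→0) x^(sin(4x))
  Then ln(L) = lim(x→0) [exponent × ln(base)]
  Evaluate using L'Hôpital or standard limits, then exponentiate.
  L = 1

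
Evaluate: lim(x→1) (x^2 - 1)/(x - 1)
This is a standard limit.

Factor or rationalize the expression:
  lim(x→1) (x^2 - 1)/(x - 1) = 2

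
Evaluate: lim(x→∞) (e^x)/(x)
This is an ∞/∞ indeterminate form.

Apply L'Hôpital's rule: differentiate numerator and denominator separately.
  f(x) = e^(x)   ⇒   f'(x) = e^(x)
  g(x) = x   ⇒   g'(x) = 1
  lim(x→∞) f'(x)/g'(x) = lim(x→∞) (e^(x))/(1)
  = ∞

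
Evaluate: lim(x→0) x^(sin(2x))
This is an exponential indeterminate form.

For exponential indeterminate forms, take the natural log:
  Let L = lim(x→0) x^(sin(2x))
  Then ln(L) = lim(x→0) [exponent × ln(base)]
  Evaluate using L'Hôpital or standard limits, then exponentiate.
  L = 1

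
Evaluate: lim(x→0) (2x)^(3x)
This is an exponential indeterminate form.

For exponential indeterminate forms, take the natural log:
  Let L = lim(x→0) (2x)^(3x)
  Then ln(L) = lim(x→0) [exponent × ln(base)]
  Evaluate using L'Hôpital or standard limits, then exponentiate.
  L = 1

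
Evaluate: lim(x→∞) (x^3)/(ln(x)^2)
This is an ∞/∞ indeterminate form.

Apply L'Hôpital's rule: differentiate numerator and denominator separately.
  f(x) = x^3   ⇒   f'(x) = 3·x^2
  g(x) = ln(x)^2   ⇒   g'(x) = 2·ln(x)/x
  lim(x→∞) f'(x)/g'(x) = lim(x→∞) (3·x^2)/(2·ln(x)/x)
  = ∞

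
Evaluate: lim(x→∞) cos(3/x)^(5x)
This is an exponential indeterminate form.

For exponential indeterminate forms, take the natural log:
  Let L = lim(x→∞) cos(3/x)^(5x)
  Then ln(L) = lim(x→∞) [exponent × ln(base)]
  Evaluate using L'Hôpital or standard limits, then exponentiate.
  L = 1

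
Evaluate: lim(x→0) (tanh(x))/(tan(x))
This is a 0/0 indeterminate form.

Apply L'Hôpital's rule: differentiate numerator and denominator separately.
  f(x) = tanh(x)   ⇒   f'(x) = 1 - tanh(x)^2
  g(x) = tan(x)   ⇒   g'(x) = tan(x)^2 + 1
  lim(x→0) f'(x)/g'(x) = lim(x→0) (1 - tanh(x)^2)/(tan(x)^2 + 1)
  = 1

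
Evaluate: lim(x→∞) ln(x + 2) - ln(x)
This is an ∞-∞ indeterminate form.

Combine fractions or rationalize to convert ∞-∞ to 0/0 form:
  lim(x→∞) ln(x + 2) - ln(x) = 0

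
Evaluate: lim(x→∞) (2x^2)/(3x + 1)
This is an ∞/∞ indeterminate form.

Apply L'Hôpital's rule: differentiate numerator and denominator separately.
  f(x) = 2·x^2   ⇒   f'(x) = 4·x
  g(x) = 3·x + 1   ⇒   g'(x) = 3
  lim(x→∞) f'(x)/g'(x) = lim(x→∞) (4·x)/(3)
  = ∞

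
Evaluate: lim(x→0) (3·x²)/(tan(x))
This is a 0/0 indeterminate form.

Apply L'Hôpital's rule: differentiate numerator and denominator separately.
  f(x) = 3·x^2   ⇒   f'(x) = 6·x
  g(x) = tan(x)   ⇒   g'(x) = tan(x)^2 + 1
  lim(x→0) f'(x)/g'(x) = lim(x→0) (6·x)/(tan(x)^2 + 1)
  = 0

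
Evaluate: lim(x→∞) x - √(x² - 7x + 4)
This is an ∞-∞ indeterminate form.

Combine fractions or rationalize to convert ∞-∞ to 0/0 form:
  lim(x→∞) x - √(x² - 7x + 4) = 7/2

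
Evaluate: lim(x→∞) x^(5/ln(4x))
This is an exponential indeterminate form.

For exponential indeterminate forms, take the natural log:
  Let L = lim(x→∞) x^(5/ln(4x))
  Then ln(L) = lim(x→∞) [exponent × ln(base)]
  Evaluate using L'Hôpital or standard limits, then exponentiate.
  L = e^(5)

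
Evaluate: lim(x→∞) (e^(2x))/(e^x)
This is an ∞/∞ indeterminate form.

Apply L'Hôpital's rule: differentiate numerator and denominator separately.
  f(x) = e^(2·x)   ⇒   f'(x) = 2·e^(2·x)
  g(x) = e^(x)   ⇒   g'(x) = e^(x)
  lim(x→∞) f'(x)/g'(x) = lim(x→∞) (2·e^(2·x))/(e^(x))
  = ∞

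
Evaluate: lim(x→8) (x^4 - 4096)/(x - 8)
This is a standard limit.

Factor or rationalize the expression:
  lim(x→8) (x^4 - 4096)/(x - 8) = 2048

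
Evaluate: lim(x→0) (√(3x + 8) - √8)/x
This is a standard limit.

Factor or rationalize the expression:
  lim(x→0) (√(3x + 8) - √8)/x = 3·sqrt(2)/8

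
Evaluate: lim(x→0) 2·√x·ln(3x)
This is a 0·∞ indeterminate form.

Rewrite 0·∞ as a quotient (0/0 or ∞/∞ form), then apply L'Hôpital's rule:
  lim(x→0) 2·√x·ln(3x) = 0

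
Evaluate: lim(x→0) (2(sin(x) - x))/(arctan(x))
This is a 0/0 indeterminate form.

Apply L'Hôpital's rule: differentiate numerator and denominator separately.
  f(x) = -2·x + 2·sin(x)   ⇒   f'(x) = 2·cos(x) - 2
  g(x) = atan(x)   ⇒   g'(x) = 1/(x^2 + 1)
  lim(x→0) f'(x)/g'(x) = lim(x→0) (2·cos(x) - 2)/(1/(x^2 + 1))
  = 0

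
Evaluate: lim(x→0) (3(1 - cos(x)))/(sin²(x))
This is a 0/0 indeterminate form.

Apply L'Hôpital's rule: differentiate numerator and denominator separately.
  f(x) = 3 - 3·cos(x)   ⇒   f'(x) = 3·sin(x)
  g(x) = sin(x)^2   ⇒   g'(x) = 2·sin(x)·cos(x)
  lim(x→0) f'(x)/g'(x) = lim(x→0) (3·sin(x))/(2·sin(x)·cos(x))
  = 3/2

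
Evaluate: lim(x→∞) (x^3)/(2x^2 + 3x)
This is an ∞/∞ indeterminate form.

Apply L'Hôpital's rule: differentiate numerator and denominator separately.
  f(x) = x^3   ⇒   f'(x) = 3·x^2
  g(x) = 2·x^2 + 3·x   ⇒   g'(x) = 4·x + 3
  lim(x→∞) f'(x)/g'(x) = lim(x→∞) (3·x^2)/(4·x + 3)
  = ∞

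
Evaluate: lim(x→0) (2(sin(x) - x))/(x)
This is a 0/0 indeterminate form.

Apply L'Hôpital's rule: differentiate numerator and denominator separately.
  f(x) = -2·x + 2·sin(x)   ⇒   f'(x) = 2·cos(x) - 2
  g(x) = x   ⇒   g'(x) = 1
  lim(x→0) f'(x)/g'(x) = lim(x→0) (2·cos(x) - 2)/(1)
  = 0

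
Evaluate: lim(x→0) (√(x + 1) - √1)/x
This is a standard limit.

Factor or rationalize the expression:
  lim(x→0) (√(x + 1) - √1)/x = 1/2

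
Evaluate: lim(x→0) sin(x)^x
This is an exponential indeterminate form.

For exponential indeterminate forms, take the natural log:
  Let L = lim(x→0) sin(x)^x
  Then ln(L) = lim(x→0) [exponent × ln(base)]
  Evaluate using L'Hôpital or standard limits, then exponentiate.
  L = 1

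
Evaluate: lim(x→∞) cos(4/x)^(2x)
This is an exponential indeterminate form.

For exponential indeterminate forms, take the natural log:
  Let L = lim(x→∞) cos(4/x)^(2x)
  Then ln(L) = lim(x→∞) [exponent × ln(base)]
  Evaluate using L'Hôpital or standard limits, then exponentiate.
  L = 1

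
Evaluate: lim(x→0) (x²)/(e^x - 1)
This is a 0/0 indeterminate form.

Apply L'Hôpital's rule: differentiate numerator and denominator separately.
  f(x) = x^2   ⇒   f'(x) = 2·x
  g(x) = e^(x) - 1   ⇒   g'(x) = e^(x)
  lim(x→0) f'(x)/g'(x) = lim(x→0) (2·x)/(e^(x))
  = 0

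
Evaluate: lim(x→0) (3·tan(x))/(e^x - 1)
This is a 0/0 indeterminate form.

Apply L'Hôpital's rule: differentiate numerator and denominator separately.
  f(x) = 3·tan(x)   ⇒   f'(x) = 3·tan(x)^2 + 3
  g(x) = e^(x) - 1   ⇒   g'(x) = e^(x)
  lim(x→0) f'(x)/g'(x) = lim(x→0) (3·tan(x)^2 + 3)/(e^(x))
  = 3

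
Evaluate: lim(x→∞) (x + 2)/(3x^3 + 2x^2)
This is an ∞/∞ indeterminate form.

Apply L'Hôpital's rule: differentiate numerator and denominator separately.
  f(x) = x + 2   ⇒   f'(x) = 1
  g(x) = 3·x^3 + 2·x^2   ⇒   g'(x) = 9·x^2 + 4·x
  lim(x→∞) f'(x)/g'(x) = lim(x→∞) (1)/(9·x^2 + 4·x)
  = 0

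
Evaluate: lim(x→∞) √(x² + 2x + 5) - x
This is an ∞-∞ indeterminate form.

Combine fractions or rationalize to convert ∞-∞ to 0/0 form:
  lim(x→∞) √(x² + 2x + 5) - x = 1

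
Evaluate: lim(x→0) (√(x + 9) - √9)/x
This is a standard limit.

Factor or rationalize the expression:
  lim(x→0) (√(x + 9) - √9)/x = 1/6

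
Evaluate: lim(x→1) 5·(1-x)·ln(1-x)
This is a 0·∞ indeterminate form.

Rewrite 0·∞ as a quotient (0/0 or ∞/∞ form), then apply L'Hôpital's rule:
  lim(x→1) 5·(1-x)·ln(1-x) = 0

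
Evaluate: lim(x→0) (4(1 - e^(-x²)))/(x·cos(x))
This is a 0/0 indeterminate form.

Apply L'Hôpital's rule: differentiate numerator and denominator separately.
  f(x) = 4 - 4·e^(-x^2)   ⇒   f'(x) = 8·x·e^(-x^2)
  g(x) = x·cos(x)   ⇒   g'(x) = -x·sin(x) + cos(x)
  lim(x→0) f'(x)/g'(x) = lim(x→0) (8·x·e^(-x^2))/(-x·sin(x) + cos(x))
  = 0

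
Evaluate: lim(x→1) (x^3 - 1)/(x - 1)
This is a standard limit.

Factor or rationalize the expression:
  lim(x→1) (x^3 - 1)/(x - 1) = 3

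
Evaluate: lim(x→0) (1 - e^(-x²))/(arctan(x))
This is a 0/0 indeterminate form.

Apply L'Hôpital's rule: differentiate numerator and denominator separately.
  f(x) = 1 - e^(-x^2)   ⇒   f'(x) = 2·x·e^(-x^2)
  g(x) = atan(x)   ⇒   g'(x) = 1/(x^2 + 1)
  lim(x→0) f'(x)/g'(x) = lim(x→0) (2·x·e^(-x^2))/(1/(x^2 + 1))
  = 0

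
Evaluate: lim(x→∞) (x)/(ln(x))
This is an ∞/∞ indeterminate form.

Apply L'Hôpital's rule: differentiate numerator and denominator separately.
  f(x) = x   ⇒   f'(x) = 1
  g(x) = ln(x)   ⇒   g'(x) = 1/x
  lim(x→∞) f'(x)/g'(x) = lim(x→∞) (1)/(1/x)
  = ∞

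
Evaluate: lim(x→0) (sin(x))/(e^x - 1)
This is a 0/0 indeterminate form.

Apply L'Hôpital's rule: differentiate numerator and denominator separately.
  f(x) = sin(x)   ⇒   f'(x) = cos(x)
  g(x) = e^(x) - 1   ⇒   g'(x) = e^(x)
  lim(x→0) f'(x)/g'(x) = lim(x→0) (cos(x))/(e^(x))
  = 1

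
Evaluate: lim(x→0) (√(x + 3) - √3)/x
This is a standard limit.

Factor or rationalize the expression:
  lim(x→0) (√(x + 3) - √3)/x = sqrt(3)/6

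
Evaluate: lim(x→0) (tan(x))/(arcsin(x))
This is a 0/0 indeterminate form.

Apply L'Hôpital's rule: differentiate numerator and denominator separately.
  f(x) = tan(x)   ⇒   f'(x) = tan(x)^2 + 1
  g(x) = asin(x)   ⇒   g'(x) = 1/sqrt(1 - x^2)
  lim(x→0) f'(x)/g'(x) = lim(x→0) (tan(x)^2 + 1)/(1/sqrt(1 - x^2))
  = 1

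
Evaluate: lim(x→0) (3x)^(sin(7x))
This is an exponential indeterminate form.

For exponential indeterminate forms, take the natural log:
  Let L = lim(x→0) (3x)^(sin(7x))
  Then ln(L) = lim(x→0) [exponent × ln(base)]
  Evaluate using L'Hôpital or standard limits, then exponentiate.
  L = 1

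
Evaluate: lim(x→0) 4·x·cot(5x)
This is a 0·∞ indeterminate form.

Rewrite 0·∞ as a quotient (0/0 or ∞/∞ form), then apply L'Hôpital's rule:
  lim(x→0) 4·x·cot(5x) = 4/5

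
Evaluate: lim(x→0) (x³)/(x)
This is a 0/0 indeterminate form.

Apply L'Hôpital's rule: differentiate numerator and denominator separately.
  f(x) = x^3   ⇒   f'(x) = 3·x^2
  g(x) = x   ⇒   g'(x) = 1
  lim(x→0) f'(x)/g'(x) = lim(x→0) (3·x^2)/(1)
  = 0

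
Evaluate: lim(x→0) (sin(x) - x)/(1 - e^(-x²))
This is a 0/0 indeterminate form.

Apply L'Hôpital's rule: differentiate numerator and denominator separately.
  f(x) = -x + sin(x)   ⇒   f'(x) = cos(x) - 1
  g(x) = 1 - e^(-x^2)   ⇒   g'(x) = 2·x·e^(-x^2)
  lim(x→0) f'(x)/g'(x) = lim(x→0) (cos(x) - 1)/(2·x·e^(-x^2))
  = 0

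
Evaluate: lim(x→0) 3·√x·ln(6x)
This is a 0·∞ indeterminate form.

Rewrite 0·∞ as a quotient (0/0 or ∞/∞ form), then apply L'Hôpital's rule:
  lim(x→0) 3·√x·ln(6x) = 0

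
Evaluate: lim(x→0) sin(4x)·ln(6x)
This is a 0·∞ indeterminate form.

Rewrite 0·∞ as a quotient (0/0 or ∞/∞ form), then apply L'Hôpital's rule:
  lim(x→0) sin(4x)·ln(6x) = 0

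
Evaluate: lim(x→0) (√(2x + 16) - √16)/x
This is a standard limit.

Factor or rationalize the expression:
  lim(x→0) (√(2x + 16) - √16)/x = 1/4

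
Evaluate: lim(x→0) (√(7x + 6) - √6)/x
This is a standard limit.

Factor or rationalize the expression:
  lim(x→0) (√(7x + 6) - √6)/x = 7·sqrt(6)/12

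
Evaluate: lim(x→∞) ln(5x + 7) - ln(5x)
This is an ∞-∞ indeterminate form.

Combine fractions or rationalize to convert ∞-∞ to 0/0 form:
  lim(x→∞) ln(5x + 7) - ln(5x) = 0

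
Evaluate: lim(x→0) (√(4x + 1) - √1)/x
This is a standard limit.

Factor or rationalize the expression:
  lim(x→0) (√(4x + 1) - √1)/x = 2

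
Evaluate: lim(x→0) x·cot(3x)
This is a 0·∞ indeterminate form.

Rewrite 0·∞ as a quotient (0/0 or ∞/∞ form), then apply L'Hôpital's rule:
  lim(x→0) x·cot(3x) = 1/3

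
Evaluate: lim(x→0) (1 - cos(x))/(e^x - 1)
This is a 0/0 indeterminate form.

Apply L'Hôpital's rule: differentiate numerator and denominator separately.
  f(x) = 1 - cos(x)   ⇒   f'(x) = sin(x)
  g(x) = e^(x) - 1   ⇒   g'(x) = e^(x)
  lim(x→0) f'(x)/g'(x) = lim(x→0) (sin(x))/(e^(x))
  = 0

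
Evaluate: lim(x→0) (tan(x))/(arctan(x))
This is a 0/0 indeterminate form.

Apply L'Hôpital's rule: differentiate numerator and denominator separately.
  f(x) = tan(x)   ⇒   f'(x) = tan(x)^2 + 1
  g(x) = atan(x)   ⇒   g'(x) = 1/(x^2 + 1)
  lim(x→0) f'(x)/g'(x) = lim(x→0) (tan(x)^2 + 1)/(1/(x^2 + 1))
  = 1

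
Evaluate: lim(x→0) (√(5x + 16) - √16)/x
This is a standard limit.

Factor or rationalize the expression:
  lim(x→0) (√(5x + 16) - √16)/x = 5/8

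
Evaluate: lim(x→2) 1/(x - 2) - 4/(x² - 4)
This is an ∞-∞ indeterminate form.

Combine fractions or rationalize to convert ∞-∞ to 0/0 form:
  lim(x→2) 1/(x - 2) - 4/(x² - 4) = 1/4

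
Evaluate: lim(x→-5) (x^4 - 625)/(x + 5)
This is a standard limit.

Factor or rationalize the expression:
  lim(x→-5) (x^4 - 625)/(x + 5) = -500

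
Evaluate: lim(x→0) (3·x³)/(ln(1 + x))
This is a 0/0 indeterminate form.

Apply L'Hôpital's rule: differentiate numerator and denominator separately.
  f(x) = 3·x^3   ⇒   f'(x) = 9·x^2
  g(x) = ln(x + 1)   ⇒   g'(x) = 1/(x + 1)
  lim(x→0) f'(x)/g'(x) = lim(x→0) (9·x^2)/(1/(x + 1))
  = 0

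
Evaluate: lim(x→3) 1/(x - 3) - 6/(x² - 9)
This is an ∞-∞ indeterminate form.

Combine fractions or rationalize to convert ∞-∞ to 0/0 form:
  lim(x→3) 1/(x - 3) - 6/(x² - 9) = 1/6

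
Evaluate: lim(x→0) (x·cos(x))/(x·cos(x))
This is a 0/0 indeterminate form.

Apply L'Hôpital's rule: differentiate numerator and denominator separately.
  f(x) = x·cos(x)   ⇒   f'(x) = -x·sin(x) + cos(x)
  g(x) = x·cos(x)   ⇒   g'(x) = -x·sin(x) + cos(x)
  lim(x→0) f'(x)/g'(x) = lim(x→0) (-x·sin(x) + cos(x))/(-x·sin(x) + cos(x))
  = 1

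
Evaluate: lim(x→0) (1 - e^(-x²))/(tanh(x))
This is a 0/0 indeterminate form.

Apply L'Hôpital's rule: differentiate numerator and denominator separately.
  f(x) = 1 - e^(-x^2)   ⇒   f'(x) = 2·x·e^(-x^2)
  g(x) = tanh(x)   ⇒   g'(x) = 1 - tanh(x)^2
  lim(x→0) f'(x)/g'(x) = lim(x→0) (2·x·e^(-x^2))/(1 - tanh(x)^2)
  = 0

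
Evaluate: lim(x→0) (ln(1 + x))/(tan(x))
This is a 0/0 indeterminate form.

Apply L'Hôpital's rule: differentiate numerator and denominator separately.
  f(x) = ln(x + 1)   ⇒   f'(x) = 1/(x + 1)
  g(x) = tan(x)   ⇒   g'(x) = tan(x)^2 + 1
  lim(x→0) f'(x)/g'(x) = lim(x→0) (1/(x + 1))/(tan(x)^2 + 1)
  = 1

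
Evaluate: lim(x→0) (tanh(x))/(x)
This is a 0/0 indeterminate form.

Apply L'Hôpital's rule: differentiate numerator and denominator separately.
  f(x) = tanh(x)   ⇒   f'(x) = 1 - tanh(x)^2
  g(x) = x   ⇒   g'(x) = 1
  lim(x→0) f'(x)/g'(x) = lim(x→0) (1 - tanh(x)^2)/(1)
  = 1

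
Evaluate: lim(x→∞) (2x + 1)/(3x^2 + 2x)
This is an ∞/∞ indeterminate form.

Apply L'Hôpital's rule: differentiate numerator and denominator separately.
  f(x) = 2·x + 1   ⇒   f'(x) = 2
  g(x) = 3·x^2 + 2·x   ⇒   g'(x) = 6·x + 2
  lim(x→∞) f'(x)/g'(x) = lim(x→∞) (2)/(6·x + 2)
  = 0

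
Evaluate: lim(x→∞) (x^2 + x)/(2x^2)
This is an ∞/∞ indeterminate form.

Apply L'Hôpital's rule: differentiate numerator and denominator separately.
  f(x) = x^2 + x   ⇒   f'(x) = 2·x + 1
  g(x) = 2·x^2   ⇒   g'(x) = 4·x
  lim(x→∞) f'(x)/g'(x) = lim(x→∞) (2·x + 1)/(4·x)
  = 1/2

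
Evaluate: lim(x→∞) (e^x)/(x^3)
This is an ∞/∞ indeterminate form.

Apply L'Hôpital's rule: differentiate numerator and denominator separately.
  f(x) = e^(x)   ⇒   f'(x) = e^(x)
  g(x) = x^3   ⇒   g'(x) = 3·x^2
  lim(x→∞) f'(x)/g'(x) = lim(x→∞) (e^(x))/(3·x^2)
  = ∞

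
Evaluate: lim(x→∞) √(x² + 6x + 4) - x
This is an ∞-∞ indeterminate form.

Combine fractions or rationalize to convert ∞-∞ to 0/0 form:
  lim(x→∞) √(x² + 6x + 4) - x = 3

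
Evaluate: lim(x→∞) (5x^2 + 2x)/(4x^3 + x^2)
This is an ∞/∞ indeterminate form.

Apply L'Hôpital's rule: differentiate numerator and denominator separately.
  f(x) = 5·x^2 + 2·x   ⇒   f'(x) = 10·x + 2
  g(x) = 4·x^3 + x^2   ⇒   g'(x) = 12·x^2 + 2·x
  lim(x→∞) f'(x)/g'(x) = lim(x→∞) (10·x + 2)/(12·x^2 + 2·x)
  = 0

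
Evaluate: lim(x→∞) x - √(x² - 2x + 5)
This is an ∞-∞ indeterminate form.

Combine fractions or rationalize to convert ∞-∞ to 0/0 form:
  lim(x→∞) x - √(x² - 2x + 5) = 1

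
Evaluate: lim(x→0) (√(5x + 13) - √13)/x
This is a standard limit.

Factor or rationalize the expression:
  lim(x→0) (√(5x + 13) - √13)/x = 5·sqrt(13)/26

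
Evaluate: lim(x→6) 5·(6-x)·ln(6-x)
This is a 0·∞ indeterminate form.

Rewrite 0·∞ as a quotient (0/0 or ∞/∞ form), then apply L'Hôpital's rule:
  lim(x→6) 5·(6-x)·ln(6-x) = 0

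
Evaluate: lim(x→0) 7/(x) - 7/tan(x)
This is an ∞-∞ indeterminate form.

Combine fractions or rationalize to convert ∞-∞ to 0/0 form:
  lim(x→0) 7/(x) - 7/tan(x) = 0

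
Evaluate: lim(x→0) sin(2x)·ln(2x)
This is a 0·∞ indeterminate form.

Rewrite 0·∞ as a quotient (0/0 or ∞/∞ form), then apply L'Hôpital's rule:
  lim(x→0) sin(2x)·ln(2x) = 0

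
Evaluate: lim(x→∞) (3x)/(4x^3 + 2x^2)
This is an ∞/∞ indeterminate form.

Apply L'Hôpital's rule: differentiate numerator and denominator separately.
  f(x) = 3·x   ⇒   f'(x) = 3
  g(x) = 4·x^3 + 2·x^2   ⇒   g'(x) = 12·x^2 + 4·x
  lim(x→∞) f'(x)/g'(x) = lim(x→∞) (3)/(12·x^2 + 4·x)
  = 0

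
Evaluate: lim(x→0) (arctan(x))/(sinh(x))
This is a 0/0 indeterminate form.

Apply L'Hôpital's rule: differentiate numerator and denominator separately.
  f(x) = atan(x)   ⇒   f'(x) = 1/(x^2 + 1)
  g(x) = sinh(x)   ⇒   g'(x) = cosh(x)
  lim(x→0) f'(x)/g'(x) = lim(x→0) (1/(x^2 + 1))/(cosh(x))
  = 1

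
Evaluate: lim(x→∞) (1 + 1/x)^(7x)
This is an exponential indeterminate form.

For exponential indeterminate forms, take the natural log:
  Let L = lim(x→∞) (1 + 1/x)^(7x)
  Then ln(L) = lim(x→∞) [exponent × ln(base)]
  Evaluate using L'Hôpital or standard limits, then exponentiate.
  L = e^(7)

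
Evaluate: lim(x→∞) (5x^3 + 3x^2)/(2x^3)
This is an ∞/∞ indeterminate form.

Apply L'Hôpital's rule: differentiate numerator and denominator separately.
  f(x) = 5·x^3 + 3·x^2   ⇒   f'(x) = 15·x^2 + 6·x
  g(x) = 2·x^3   ⇒   g'(x) = 6·x^2
  lim(x→∞) f'(x)/g'(x) = lim(x→∞) (15·x^2 + 6·x)/(6·x^2)
  = 5/2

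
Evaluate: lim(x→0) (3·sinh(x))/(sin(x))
This is a 0/0 indeterminate form.

Apply L'Hôpital's rule: differentiate numerator and denominator separately.
  f(x) = 3·sinh(x)   ⇒   f'(x) = 3·cosh(x)
  g(x) = sin(x)   ⇒   g'(x) = cos(x)
  lim(x→0) f'(x)/g'(x) = lim(x→0) (3·cosh(x))/(cos(x))
  = 3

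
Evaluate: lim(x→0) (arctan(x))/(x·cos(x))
This is a 0/0 indeterminate form.

Apply L'Hôpital's rule: differentiate numerator and denominator separately.
  f(x) = atan(x)   ⇒   f'(x) = 1/(x^2 + 1)
  g(x) = x·cos(x)   ⇒   g'(x) = -x·sin(x) + cos(x)
  lim(x→0) f'(x)/g'(x) = lim(x→0) (1/(x^2 + 1))/(-x·sin(x) + cos(x))
  = 1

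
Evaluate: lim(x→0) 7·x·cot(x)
This is a 0·∞ indeterminate form.

Rewrite 0·∞ as a quotient (0/0 or ∞/∞ form), then apply L'Hôpital's rule:
  lim(x→0) 7·x·cot(x) = 7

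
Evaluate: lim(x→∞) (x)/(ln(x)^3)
This is an ∞/∞ indeterminate form.

Apply L'Hôpital's rule: differentiate numerator and denominator separately.
  f(x) = x   ⇒   f'(x) = 1
  g(x) = ln(x)^3   ⇒   g'(x) = 3·ln(x)^2/x
  lim(x→∞) f'(x)/g'(x) = lim(x→∞) (1)/(3·ln(x)^2/x)
  = ∞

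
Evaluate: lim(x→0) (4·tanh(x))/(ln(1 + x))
This is a 0/0 indeterminate form.

Apply L'Hôpital's rule: differentiate numerator and denominator separately.
  f(x) = 4·tanh(x)   ⇒   f'(x) = 4 - 4·tanh(x)^2
  g(x) = ln(x + 1)   ⇒   g'(x) = 1/(x + 1)
  lim(x→0) f'(x)/g'(x) = lim(x→0) (4 - 4·tanh(x)^2)/(1/(x + 1))
  = 4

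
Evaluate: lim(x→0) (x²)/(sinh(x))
This is a 0/0 indeterminate form.

Apply L'Hôpital's rule: differentiate numerator and denominator separately.
  f(x) = x^2   ⇒   f'(x) = 2·x
  g(x) = sinh(x)   ⇒   g'(x) = cosh(x)
  lim(x→0) f'(x)/g'(x) = lim(x→0) (2·x)/(cosh(x))
  = 0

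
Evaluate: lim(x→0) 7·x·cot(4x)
This is a 0·∞ indeterminate form.

Rewrite 0·∞ as a quotient (0/0 or ∞/∞ form), then apply L'Hôpital's rule:
  lim(x→0) 7·x·cot(4x) = 7/4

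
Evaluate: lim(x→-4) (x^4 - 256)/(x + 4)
This is a standard limit.

Factor or rationalize the expression:
  lim(x→-4) (x^4 - 256)/(x + 4) = -256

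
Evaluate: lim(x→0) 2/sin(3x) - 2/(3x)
This is an ∞-∞ indeterminate form.

Combine fractions or rationalize to convert ∞-∞ to 0/0 form:
  lim(x→0) 2/sin(3x) - 2/(3x) = 0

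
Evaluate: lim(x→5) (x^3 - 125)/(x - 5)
This is a standard limit.

Factor or rationalize the expression:
  lim(x→5) (x^3 - 125)/(x - 5) = 75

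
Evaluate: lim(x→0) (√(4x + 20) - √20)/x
This is a standard limit.

Factor or rationalize the expression:
  lim(x→0) (√(4x + 20) - √20)/x = sqrt(5)/5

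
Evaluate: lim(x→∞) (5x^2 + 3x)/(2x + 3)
This is an ∞/∞ indeterminate form.

Apply L'Hôpital's rule: differentiate numerator and denominator separately.
  f(x) = 5·x^2 + 3·x   ⇒   f'(x) = 10·x + 3
  g(x) = 2·x + 3   ⇒   g'(x) = 2
  lim(x→∞) f'(x)/g'(x) = lim(x→∞) (10·x + 3)/(2)
  = ∞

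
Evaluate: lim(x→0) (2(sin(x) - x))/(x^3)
This is a 0/0 indeterminate form.

Apply L'Hôpital's rule: differentiate numerator and denominator separately.
  f(x) = -2·x + 2·sin(x)   ⇒   f'(x) = 2·cos(x) - 2
  g(x) = x^3   ⇒   g'(x) = 3·x^2
  lim(x→0) f'(x)/g'(x) = lim(x→0) (2·cos(x) - 2)/(3·x^2)
  = -1/3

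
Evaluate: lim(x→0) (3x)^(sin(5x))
This is an exponential indeterminate form.

For exponential indeterminate forms, take the natural log:
  Let L = lim(x→0) (3x)^(sin(5x))
  Then ln(L) = lim(x→0) [exponent × ln(base)]
  Evaluate using L'Hôpital or standard limits, then exponentiate.
  L = 1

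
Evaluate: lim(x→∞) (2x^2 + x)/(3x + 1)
This is an ∞/∞ indeterminate form.

Apply L'Hôpital's rule: differentiate numerator and denominator separately.
  f(x) = 2·x^2 + x   ⇒   f'(x) = 4·x + 1
  g(x) = 3·x + 1   ⇒   g'(x) = 3
  lim(x→∞) f'(x)/g'(x) = lim(x→∞) (4·x + 1)/(3)
  = ∞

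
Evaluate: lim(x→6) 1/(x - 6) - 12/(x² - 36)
This is an ∞-∞ indeterminate form.

Combine fractions or rationalize to convert ∞-∞ to 0/0 form:
  lim(x→6) 1/(x - 6) - 12/(x² - 36) = 1/12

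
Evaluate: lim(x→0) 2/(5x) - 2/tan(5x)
This is an ∞-∞ indeterminate form.

Combine fractions or rationalize to convert ∞-∞ to 0/0 form:
  lim(x→0) 2/(5x) - 2/tan(5x) = 0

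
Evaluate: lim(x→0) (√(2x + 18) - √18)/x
This is a standard limit.

Factor or rationalize the expression:
  lim(x→0) (√(2x + 18) - √18)/x = sqrt(2)/6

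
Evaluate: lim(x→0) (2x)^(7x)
This is an exponential indeterminate form.

For exponential indeterminate forms, take the natural log:
  Let L = lim(x→0) (2x)^(7x)
  Then ln(L) = lim(x→0) [exponent × ln(base)]
  Evaluate using L'Hôpital or standard limits, then exponentiate.
  L = 1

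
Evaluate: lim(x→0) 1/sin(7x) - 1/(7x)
This is an ∞-∞ indeterminate form.

Combine fractions or rationalize to convert ∞-∞ to 0/0 form:
  lim(x→0) 1/sin(7x) - 1/(7x) = 0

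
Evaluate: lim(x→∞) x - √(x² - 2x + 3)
This is an ∞-∞ indeterminate form.

Combine fractions or rationalize to convert ∞-∞ to 0/0 form:
  lim(x→∞) x - √(x² - 2x + 3) = 1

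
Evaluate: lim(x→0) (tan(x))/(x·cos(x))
This is a 0/0 indeterminate form.

Apply L'Hôpital's rule: differentiate numerator and denominator separately.
  f(x) = tan(x)   ⇒   f'(x) = tan(x)^2 + 1
  g(x) = x·cos(x)   ⇒   g'(x) = -x·sin(x) + cos(x)
  lim(x→0) f'(x)/g'(x) = lim(x→0) (tan(x)^2 + 1)/(-x·sin(x) + cos(x))
  = 1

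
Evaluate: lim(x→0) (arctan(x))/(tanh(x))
This is a 0/0 indeterminate form.

Apply L'Hôpital's rule: differentiate numerator and denominator separately.
  f(x) = atan(x)   ⇒   f'(x) = 1/(x^2 + 1)
  g(x) = tanh(x)   ⇒   g'(x) = 1 - tanh(x)^2
  lim(x→0) f'(x)/g'(x) = lim(x→0) (1/(x^2 + 1))/(1 - tanh(x)^2)
  = 1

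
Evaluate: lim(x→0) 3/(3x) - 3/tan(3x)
This is an ∞-∞ indeterminate form.

Combine fractions or rationalize to convert ∞-∞ to 0/0 form:
  lim(x→0) 3/(3x) - 3/tan(3x) = 0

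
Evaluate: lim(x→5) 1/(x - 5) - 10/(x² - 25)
This is an ∞-∞ indeterminate form.

Combine fractions or rationalize to convert ∞-∞ to 0/0 form:
  lim(x→5) 1/(x - 5) - 10/(x² - 25) = 1/10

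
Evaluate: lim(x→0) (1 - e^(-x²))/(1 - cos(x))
This is a 0/0 indeterminate form.

Apply L'Hôpital's rule: differentiate numerator and denominator separately.
  f(x) = 1 - e^(-x^2)   ⇒   f'(x) = 2·x·e^(-x^2)
  g(x) = 1 - cos(x)   ⇒   g'(x) = sin(x)
  lim(x→0) f'(x)/g'(x) = lim(x→0) (2·x·e^(-x^2))/(sin(x))
  = 2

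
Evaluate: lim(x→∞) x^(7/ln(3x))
This is an exponential indeterminate form.

For exponential indeterminate forms, take the natural log:
  Let L = lim(x→∞) x^(7/ln(3x))
  Then ln(L) = lim(x→∞) [exponent × ln(base)]
  Evaluate using L'Hôpital or standard limits, then exponentiate.
  L = e^(7)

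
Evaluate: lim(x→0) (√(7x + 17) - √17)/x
This is a standard limit.

Factor or rationalize the expression:
  lim(x→0) (√(7x + 17) - √17)/x = 7·sqrt(17)/34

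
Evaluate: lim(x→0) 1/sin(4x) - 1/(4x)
This is an ∞-∞ indeterminate form.

Combine fractions or rationalize to convert ∞-∞ to 0/0 form:
  lim(x→0) 1/sin(4x) - 1/(4x) = 0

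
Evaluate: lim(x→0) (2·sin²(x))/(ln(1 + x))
This is a 0/0 indeterminate form.

Apply L'Hôpital's rule: differentiate numerator and denominator separately.
  f(x) = 2·sin(x)^2   ⇒   f'(x) = 4·sin(x)·cos(x)
  g(x) = ln(x + 1)   ⇒   g'(x) = 1/(x + 1)
  lim(x→0) f'(x)/g'(x) = lim(x→0) (4·sin(x)·cos(x))/(1/(x + 1))
  = 0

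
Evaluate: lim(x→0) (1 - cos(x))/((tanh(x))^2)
This is a 0/0 indeterminate form.

Apply L'Hôpital's rule: differentiate numerator and denominator separately.
  f(x) = 1 - cos(x)   ⇒   f'(x) = sin(x)
  g(x) = tanh(x)^2   ⇒   g'(x) = (2 - 2·tanh(x)^2)·tanh(x)
  lim(x→0) f'(x)/g'(x) = lim(x→0) (sin(x))/((2 - 2·tanh(x)^2)·tanh(x))
  = 1/2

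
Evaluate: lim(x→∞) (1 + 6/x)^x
This is an exponential indeterminate form.

For exponential indeterminate forms, take the natural log:
  Let L = lim(x→∞) (1 + 6/x)^x
  Then ln(L) = lim(x→∞) [exponent × ln(base)]
  Evaluate using L'Hôpital or standard limits, then exponentiate.
  L = e^(6)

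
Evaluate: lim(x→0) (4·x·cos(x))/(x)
This is a 0/0 indeterminate form.

Apply L'Hôpital's rule: differentiate numerator and denominator separately.
  f(x) = 4·x·cos(x)   ⇒   f'(x) = -4·x·sin(x) + 4·cos(x)
  g(x) = x   ⇒   g'(x) = 1
  lim(x→0) f'(x)/g'(x) = lim(x→0) (-4·x·sin(x) + 4·cos(x))/(1)
  = 4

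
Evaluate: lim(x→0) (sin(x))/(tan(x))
This is a 0/0 indeterminate form.

Apply L'Hôpital's rule: differentiate numerator and denominator separately.
  f(x) = sin(x)   ⇒   f'(x) = cos(x)
  g(x) = tan(x)   ⇒   g'(x) = tan(x)^2 + 1
  lim(x→0) f'(x)/g'(x) = lim(x→0) (cos(x))/(tan(x)^2 + 1)
  = 1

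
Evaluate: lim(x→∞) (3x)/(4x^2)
This is an ∞/∞ indeterminate form.

Apply L'Hôpital's rule: differentiate numerator and denominator separately.
  f(x) = 3·x   ⇒   f'(x) = 3
  g(x) = 4·x^2   ⇒   g'(x) = 8·x
  lim(x→∞) f'(x)/g'(x) = lim(x→∞) (3)/(8·x)
  = 0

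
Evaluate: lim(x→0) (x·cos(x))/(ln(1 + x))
This is a 0/0 indeterminate form.

Apply L'Hôpital's rule: differentiate numerator and denominator separately.
  f(x) = x·cos(x)   ⇒   f'(x) = -x·sin(x) + cos(x)
  g(x) = ln(x + 1)   ⇒   g'(x) = 1/(x + 1)
  lim(x→0) f'(x)/g'(x) = lim(x→0) (-x·sin(x) + cos(x))/(1/(x + 1))
  = 1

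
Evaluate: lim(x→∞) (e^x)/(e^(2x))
This is an ∞/∞ indeterminate form.

Apply L'Hôpital's rule: differentiate numerator and denominator separately.
  f(x) = e^(x)   ⇒   f'(x) = e^(x)
  g(x) = e^(2·x)   ⇒   g'(x) = 2·e^(2·x)
  lim(x→∞) f'(x)/g'(x) = lim(x→∞) (e^(x))/(2·e^(2·x))
  = 0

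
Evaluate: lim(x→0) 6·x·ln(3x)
This is a 0·∞ indeterminate form.

Rewrite 0·∞ as a quotient (0/0 or ∞/∞ form), then apply L'Hôpital's rule:
  lim(x→0) 6·x·ln(3x) = 0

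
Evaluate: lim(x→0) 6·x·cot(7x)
This is a 0·∞ indeterminate form.

Rewrite 0·∞ as a quotient (0/0 or ∞/∞ form), then apply L'Hôpital's rule:
  lim(x→0) 6·x·cot(7x) = 6/7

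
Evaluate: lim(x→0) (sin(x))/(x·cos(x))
This is a 0/0 indeterminate form.

Apply L'Hôpital's rule: differentiate numerator and denominator separately.
  f(x) = sin(x)   ⇒   f'(x) = cos(x)
  g(x) = x·cos(x)   ⇒   g'(x) = -x·sin(x) + cos(x)
  lim(x→0) f'(x)/g'(x) = lim(x→0) (cos(x))/(-x·sin(x) + cos(x))
  = 1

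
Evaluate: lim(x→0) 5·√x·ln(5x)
This is a 0·∞ indeterminate form.

Rewrite 0·∞ as a quotient (0/0 or ∞/∞ form), then apply L'Hôpital's rule:
  lim(x→0) 5·√x·ln(5x) = 0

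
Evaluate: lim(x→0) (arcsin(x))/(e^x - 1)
This is a 0/0 indeterminate form.

Apply L'Hôpital's rule: differentiate numerator and denominator separately.
  f(x) = asin(x)   ⇒   f'(x) = 1/sqrt(1 - x^2)
  g(x) = e^(x) - 1   ⇒   g'(x) = e^(x)
  lim(x→0) f'(x)/g'(x) = lim(x→0) (1/sqrt(1 - x^2))/(e^(x))
  = 1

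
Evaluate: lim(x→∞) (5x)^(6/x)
This is an exponential indeterminate form.

For exponential indeterminate forms, take the natural log:
  Let L = lim(x→∞) (5x)^(6/x)
  Then ln(L) = lim(x→∞) [exponent × ln(base)]
  Evaluate using L'Hôpital or standard limits, then exponentiate.
  L = 1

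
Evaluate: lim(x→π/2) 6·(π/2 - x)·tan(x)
This is a 0·∞ indeterminate form.

Rewrite 0·∞ as a quotient (0/0 or ∞/∞ form), then apply L'Hôpital's rule:
  lim(x→π/2) 6·(π/2 - x)·tan(x) = 6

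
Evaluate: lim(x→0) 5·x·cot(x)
This is a 0·∞ indeterminate form.

Rewrite 0·∞ as a quotient (0/0 or ∞/∞ form), then apply L'Hôpital's rule:
  lim(x→0) 5·x·cot(x) = 5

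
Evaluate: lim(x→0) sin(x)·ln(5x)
This is a 0·∞ indeterminate form.

Rewrite 0·∞ as a quotient (0/0 or ∞/∞ form), then apply L'Hôpital's rule:
  lim(x→0) sin(x)·ln(5x) = 0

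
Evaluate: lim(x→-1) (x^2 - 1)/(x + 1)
This is a standard limit.

Factor or rationalize the expression:
  lim(x→-1) (x^2 - 1)/(x + 1) = -2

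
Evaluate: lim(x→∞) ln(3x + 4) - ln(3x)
This is an ∞-∞ indeterminate form.

Combine fractions or rationalize to convert ∞-∞ to 0/0 form:
  lim(x→∞) ln(3x + 4) - ln(3x) = 0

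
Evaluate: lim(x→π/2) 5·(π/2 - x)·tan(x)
This is a 0·∞ indeterminate form.

Rewrite 0·∞ as a quotient (0/0 or ∞/∞ form), then apply L'Hôpital's rule:
  lim(x→π/2) 5·(π/2 - x)·tan(x) = 5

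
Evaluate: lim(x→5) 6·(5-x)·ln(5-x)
This is a 0·∞ indeterminate form.

Rewrite 0·∞ as a quotient (0/0 or ∞/∞ form), then apply L'Hôpital's rule:
  lim(x→5) 6·(5-x)·ln(5-x) = 0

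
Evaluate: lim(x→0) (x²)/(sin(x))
This is a 0/0 indeterminate form.

Apply L'Hôpital's rule: differentiate numerator and denominator separately.
  f(x) = x^2   ⇒   f'(x) = 2·x
  g(x) = sin(x)   ⇒   g'(x) = cos(x)
  lim(x→0) f'(x)/g'(x) = lim(x→0) (2·x)/(cos(x))
  = 0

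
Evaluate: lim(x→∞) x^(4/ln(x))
This is an exponential indeterminate form.

For exponential indeterminate forms, take the natural log:
  Let L = lim(x→∞) x^(4/ln(x))
  Then ln(L) = lim(x→∞) [exponent × ln(base)]
  Evaluate using L'Hôpital or standard limits, then exponentiate.
  L = e^(4)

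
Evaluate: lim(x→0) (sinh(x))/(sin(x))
This is a 0/0 indeterminate form.

Apply L'Hôpital's rule: differentiate numerator and denominator separately.
  f(x) = sinh(x)   ⇒   f'(x) = cosh(x)
  g(x) = sin(x)   ⇒   g'(x) = cos(x)
  lim(x→0) f'(x)/g'(x) = lim(x→0) (cosh(x))/(cos(x))
  = 1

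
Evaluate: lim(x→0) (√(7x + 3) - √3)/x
This is a standard limit.

Factor or rationalize the expression:
  lim(x→0) (√(7x + 3) - √3)/x = 7·sqrt(3)/6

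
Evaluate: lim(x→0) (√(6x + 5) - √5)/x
This is a standard limit.

Factor or rationalize the expression:
  lim(x→0) (√(6x + 5) - √5)/x = 3·sqrt(5)/5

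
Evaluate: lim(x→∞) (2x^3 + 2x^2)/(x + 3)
This is an ∞/∞ indeterminate form.

Apply L'Hôpital's rule: differentiate numerator and denominator separately.
  f(x) = 2·x^3 + 2·x^2   ⇒   f'(x) = 6·x^2 + 4·x
  g(x) = x + 3   ⇒   g'(x) = 1
  lim(x→∞) f'(x)/g'(x) = lim(x→∞) (6·x^2 + 4·x)/(1)
  = ∞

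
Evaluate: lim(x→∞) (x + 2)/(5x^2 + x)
This is an ∞/∞ indeterminate form.

Apply L'Hôpital's rule: differentiate numerator and denominator separately.
  f(x) = x + 2   ⇒   f'(x) = 1
  g(x) = 5·x^2 + x   ⇒   g'(x) = 10·x + 1
  lim(x→∞) f'(x)/g'(x) = lim(x→∞) (1)/(10·x + 1)
  = 0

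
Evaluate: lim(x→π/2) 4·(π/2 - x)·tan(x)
This is a 0·∞ indeterminate form.

Rewrite 0·∞ as a quotient (0/0 or ∞/∞ form), then apply L'Hôpital's rule:
  lim(x→π/2) 4·(π/2 - x)·tan(x) = 4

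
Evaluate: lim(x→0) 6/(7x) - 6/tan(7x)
This is an ∞-∞ indeterminate form.

Combine fractions or rationalize to convert ∞-∞ to 0/0 form:
  lim(x→0) 6/(7x) - 6/tan(7x) = 0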